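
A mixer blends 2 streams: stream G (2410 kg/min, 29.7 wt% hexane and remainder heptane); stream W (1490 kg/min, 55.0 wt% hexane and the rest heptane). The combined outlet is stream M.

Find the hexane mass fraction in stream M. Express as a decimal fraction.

0.394

Total flow out = 2410 + 1490 = 3900 kg/min.
hexane in = 2410×0.297 + 1490×0.550 = 1535.3 kg/min.
hexane mass fraction in M = 1535.3/3900 = 0.394.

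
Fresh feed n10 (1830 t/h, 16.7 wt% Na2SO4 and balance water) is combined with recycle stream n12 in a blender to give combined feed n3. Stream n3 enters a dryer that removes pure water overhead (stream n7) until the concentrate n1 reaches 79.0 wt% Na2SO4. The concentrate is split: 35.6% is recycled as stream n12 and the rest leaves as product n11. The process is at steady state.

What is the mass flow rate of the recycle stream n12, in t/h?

Overall Na2SO4 balance (none leaves overhead): Na2SO4 in fresh feed = Na2SO4 in product, i.e. 1830×0.167 = (1−0.356)·n1·0.790.
n1 = 305.61/(0.790×0.644) = 600.7 t/h.
Recycle n12 = 0.356×600.7 = 213.85 t/h.

213.8 t/h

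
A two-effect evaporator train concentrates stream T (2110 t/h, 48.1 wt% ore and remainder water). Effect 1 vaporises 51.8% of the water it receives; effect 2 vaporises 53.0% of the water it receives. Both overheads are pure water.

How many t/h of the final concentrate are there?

water in feed = 2110×0.519 = 1095.1 t/h.
After stage 1: water left = (1−0.518)×1095.1 = 527.83; stream total = 1542.7 t/h.
After stage 2: water left = (1−0.530)×527.83 = 248.08; final concentrate = 1263 t/h.

1263 t/h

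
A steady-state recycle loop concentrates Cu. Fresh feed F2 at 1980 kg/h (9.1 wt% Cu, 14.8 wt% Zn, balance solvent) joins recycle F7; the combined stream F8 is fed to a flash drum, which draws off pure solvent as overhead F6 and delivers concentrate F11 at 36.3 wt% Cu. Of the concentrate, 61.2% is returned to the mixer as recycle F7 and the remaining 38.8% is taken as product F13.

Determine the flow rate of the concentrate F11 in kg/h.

1279 kg/h

Overall Cu balance (none leaves overhead): Cu in fresh feed = Cu in product, i.e. 1980×0.091 = (1−0.612)·F11·0.363.
F11 = 180.18/(0.363×0.388) = 1279.3 kg/h.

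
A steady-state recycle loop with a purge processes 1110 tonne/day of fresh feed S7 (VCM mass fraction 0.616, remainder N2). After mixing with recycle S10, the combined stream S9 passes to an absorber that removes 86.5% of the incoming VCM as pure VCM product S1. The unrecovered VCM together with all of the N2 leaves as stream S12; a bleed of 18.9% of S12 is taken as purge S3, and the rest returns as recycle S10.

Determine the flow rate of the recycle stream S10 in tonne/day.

N2 enters only via S7 and leaves only via the purge: 1110×0.384 = 0.189×(N2 in S12), and the absorber passes all N2, so N2 in S9 = N2 in S12 = 2255.2 tonne/day.
VCM in S9: m_A = 1110×0.616 + (1−0.189)·(1−0.865)·m_A, so m_A = 683.76/0.8905 = 767.83 tonne/day.
S12 = (1−0.865)×767.83 + 2255.2 = 2358.9 tonne/day.
Recycle S10 = (1−0.189)×2358.9 = 1913.1 tonne/day.

1913 tonne/day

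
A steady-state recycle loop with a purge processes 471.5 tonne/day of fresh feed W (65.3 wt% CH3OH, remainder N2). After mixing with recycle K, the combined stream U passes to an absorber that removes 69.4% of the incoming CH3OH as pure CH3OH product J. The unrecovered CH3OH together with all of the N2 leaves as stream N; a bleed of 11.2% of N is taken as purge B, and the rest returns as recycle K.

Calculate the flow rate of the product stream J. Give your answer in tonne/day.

293.4 tonne/day

CH3OH in U: m_A = 471.5×0.653 + (1−0.112)·(1−0.694)·m_A, so m_A = 307.89/0.7283 = 422.77 tonne/day.
Product J = 0.694×422.77 = 293.4 tonne/day.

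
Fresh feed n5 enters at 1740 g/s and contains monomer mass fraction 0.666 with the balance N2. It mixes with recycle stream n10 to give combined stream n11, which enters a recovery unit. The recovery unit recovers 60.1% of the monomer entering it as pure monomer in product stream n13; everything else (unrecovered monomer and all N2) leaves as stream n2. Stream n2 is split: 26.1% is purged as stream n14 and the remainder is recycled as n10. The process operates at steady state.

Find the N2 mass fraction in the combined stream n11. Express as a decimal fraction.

N2 enters only via n5 and leaves only via the purge: 1740×0.334 = 0.261×(N2 in n2), and the recovery unit passes all N2, so N2 in n11 = N2 in n2 = 2226.7 g/s.
monomer in n11: m_A = 1740×0.666 + (1−0.261)·(1−0.601)·m_A, so m_A = 1158.8/0.7051 = 1643.4 g/s.
n11 = 1643.4 + 2226.7 = 3870.1 g/s.
N2 fraction in n11 = 2226.7/3870.1 = 0.575.

0.575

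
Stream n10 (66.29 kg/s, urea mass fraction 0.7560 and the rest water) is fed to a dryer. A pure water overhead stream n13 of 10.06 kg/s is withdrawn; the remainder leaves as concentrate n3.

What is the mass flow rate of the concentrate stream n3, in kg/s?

Concentrate = 66.29 − 10.06 = 56.23 kg/s.

56.23 kg/s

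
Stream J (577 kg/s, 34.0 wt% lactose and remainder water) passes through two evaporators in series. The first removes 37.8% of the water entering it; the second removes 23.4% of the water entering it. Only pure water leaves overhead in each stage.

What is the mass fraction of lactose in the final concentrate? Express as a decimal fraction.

water in feed = 577×0.660 = 380.82 kg/s.
After stage 1: water left = (1−0.378)×380.82 = 236.87; stream total = 433.05 kg/s.
After stage 2: water left = (1−0.234)×236.87 = 181.44; final concentrate = 377.62 kg/s.
lactose fraction = 196.18/377.62 = 0.520.

0.520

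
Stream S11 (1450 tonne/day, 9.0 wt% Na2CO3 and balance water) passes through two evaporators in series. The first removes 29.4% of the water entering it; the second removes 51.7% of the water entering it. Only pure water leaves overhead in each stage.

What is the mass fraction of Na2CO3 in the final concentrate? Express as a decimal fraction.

0.225

water in feed = 1450×0.910 = 1319.5 tonne/day.
After stage 1: water left = (1−0.294)×1319.5 = 931.57; stream total = 1062.1 tonne/day.
After stage 2: water left = (1−0.517)×931.57 = 449.95; final concentrate = 580.45 tonne/day.
Na2CO3 fraction = 130.5/580.45 = 0.225.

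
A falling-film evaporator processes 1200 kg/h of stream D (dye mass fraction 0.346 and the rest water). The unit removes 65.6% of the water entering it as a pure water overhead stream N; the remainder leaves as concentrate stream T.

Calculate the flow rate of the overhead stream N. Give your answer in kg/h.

water entering = 1200×0.654 = 784.8 kg/h; overhead removed = 0.656×784.8 = 514.83 kg/h.

514.8 kg/h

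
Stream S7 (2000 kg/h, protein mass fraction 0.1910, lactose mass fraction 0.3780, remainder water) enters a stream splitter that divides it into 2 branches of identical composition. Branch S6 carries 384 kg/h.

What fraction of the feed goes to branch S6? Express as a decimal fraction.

0.192

Fraction to S6 = 384/2000 = 0.1920.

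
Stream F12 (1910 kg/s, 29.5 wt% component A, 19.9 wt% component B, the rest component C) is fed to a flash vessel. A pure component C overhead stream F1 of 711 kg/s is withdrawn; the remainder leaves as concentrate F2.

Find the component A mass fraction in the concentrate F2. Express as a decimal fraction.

0.470

component A is not removed: 1910×0.295 = 563.45 kg/s of component A enters F2.
Concentrate = 1910 − 711 = 1199 kg/s.
Mass fraction = 563.45/1199 = 0.470.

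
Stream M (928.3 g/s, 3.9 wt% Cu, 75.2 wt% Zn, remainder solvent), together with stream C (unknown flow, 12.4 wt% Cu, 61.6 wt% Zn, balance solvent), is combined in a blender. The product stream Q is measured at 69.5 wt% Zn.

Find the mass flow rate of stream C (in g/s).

669.8 g/s

Let C be the unknown flow. Total out = 928.3 + C.
Zn balance: 698.08 + 0.616·C = 0.695·(928.3 + C)
(0.616 − 0.695)·C = 0.695×928.3 − 698.08 = -52.913
C = -52.913 / -0.079 = 669.79 g/s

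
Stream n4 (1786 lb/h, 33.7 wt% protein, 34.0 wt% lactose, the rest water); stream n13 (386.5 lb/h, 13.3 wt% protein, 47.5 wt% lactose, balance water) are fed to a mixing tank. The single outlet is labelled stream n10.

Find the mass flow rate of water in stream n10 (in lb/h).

water out = water in = 1786×0.323 + 386.5×0.392 = 728.39 lb/h.

728.4 lb/h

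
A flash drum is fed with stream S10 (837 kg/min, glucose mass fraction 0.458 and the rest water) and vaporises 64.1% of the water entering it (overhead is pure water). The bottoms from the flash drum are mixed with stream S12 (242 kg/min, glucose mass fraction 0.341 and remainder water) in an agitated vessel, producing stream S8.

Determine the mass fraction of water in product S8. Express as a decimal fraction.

Vapour removed = 0.641×0.542×837 = 290.79 kg/min; concentrate = 546.21 kg/min.
water reaching the mixer = 162.86 (from concentrate) + 242×0.659 = 322.34 kg/min.
Product flow = 546.21 + 242 = 788.21 kg/min; water fraction = 0.409.

0.409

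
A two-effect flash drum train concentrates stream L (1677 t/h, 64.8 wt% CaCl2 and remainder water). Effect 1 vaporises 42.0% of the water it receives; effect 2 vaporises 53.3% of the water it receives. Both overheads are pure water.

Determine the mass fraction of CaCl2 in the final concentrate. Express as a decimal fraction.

water in feed = 1677×0.352 = 590.3 t/h.
After stage 1: water left = (1−0.420)×590.3 = 342.38; stream total = 1429.1 t/h.
After stage 2: water left = (1−0.533)×342.38 = 159.89; final concentrate = 1246.6 t/h.
CaCl2 fraction = 1086.7/1246.6 = 0.8717.

0.8717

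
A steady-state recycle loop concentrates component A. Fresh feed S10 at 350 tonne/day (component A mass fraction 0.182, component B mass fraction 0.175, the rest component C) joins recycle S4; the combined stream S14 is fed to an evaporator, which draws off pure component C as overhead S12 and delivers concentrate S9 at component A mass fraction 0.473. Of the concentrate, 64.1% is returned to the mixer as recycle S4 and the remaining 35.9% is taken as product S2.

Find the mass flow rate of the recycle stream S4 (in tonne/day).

240.5 tonne/day

Overall component A balance (none leaves overhead): component A in fresh feed = component A in product, i.e. 350×0.182 = (1−0.641)·S9·0.473.
S9 = 63.7/(0.473×0.359) = 375.13 tonne/day.
Recycle S4 = 0.641×375.13 = 240.46 tonne/day.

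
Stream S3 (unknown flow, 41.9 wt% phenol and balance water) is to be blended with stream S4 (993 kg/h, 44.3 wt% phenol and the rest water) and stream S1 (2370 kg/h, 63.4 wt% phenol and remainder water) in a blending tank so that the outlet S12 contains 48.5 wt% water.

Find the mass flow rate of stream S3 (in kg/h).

Let S3 be the unknown flow. Total out = 3363 + S3.
water balance: 1420.5 + 0.581·S3 = 0.485·(3363 + S3)
(0.581 − 0.485)·S3 = 0.485×3363 − 1420.5 = 210.53
S3 = 210.53 / 0.096 = 2193.1 kg/h

2193 kg/h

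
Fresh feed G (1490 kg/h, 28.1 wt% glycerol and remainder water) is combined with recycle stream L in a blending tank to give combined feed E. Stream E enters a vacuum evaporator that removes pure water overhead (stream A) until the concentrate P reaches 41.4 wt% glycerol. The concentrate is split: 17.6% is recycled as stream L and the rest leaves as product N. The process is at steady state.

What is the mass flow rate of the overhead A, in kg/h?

478.7 kg/h

Overall glycerol balance (none leaves overhead): glycerol in fresh feed = glycerol in product, i.e. 1490×0.281 = (1−0.176)·P·0.414.
P = 418.69/(0.414×0.824) = 1227.3 kg/h.
Recycle L = 0.176×1227.3 = 216.01 kg/h.
Combined feed E = 1490 + 216.01 = 1706 kg/h.
Overhead A = E − P = 1706 − 1227.3 = 478.67 kg/h.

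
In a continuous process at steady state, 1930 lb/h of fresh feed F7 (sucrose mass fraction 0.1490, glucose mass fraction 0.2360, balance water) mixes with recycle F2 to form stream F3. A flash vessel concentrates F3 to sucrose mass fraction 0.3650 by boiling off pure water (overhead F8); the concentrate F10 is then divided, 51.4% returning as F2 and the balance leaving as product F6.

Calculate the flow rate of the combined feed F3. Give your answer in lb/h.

Overall sucrose balance (none leaves overhead): sucrose in fresh feed = sucrose in product, i.e. 1930×0.149 = (1−0.514)·F10·0.365.
F10 = 287.57/(0.365×0.486) = 1621.1 lb/h.
Recycle F2 = 0.514×1621.1 = 833.25 lb/h.
Combined feed F3 = 1930 + 833.25 = 2763.3 lb/h.

2763 lb/h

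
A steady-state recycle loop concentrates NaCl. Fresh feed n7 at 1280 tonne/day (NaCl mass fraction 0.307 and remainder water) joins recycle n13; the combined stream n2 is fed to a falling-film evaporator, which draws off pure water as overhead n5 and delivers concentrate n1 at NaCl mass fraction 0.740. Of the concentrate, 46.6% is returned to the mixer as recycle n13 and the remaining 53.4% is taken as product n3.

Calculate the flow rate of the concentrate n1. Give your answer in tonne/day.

994.4 tonne/day

Overall NaCl balance (none leaves overhead): NaCl in fresh feed = NaCl in product, i.e. 1280×0.307 = (1−0.466)·n1·0.740.
n1 = 392.96/(0.740×0.534) = 994.43 tonne/day.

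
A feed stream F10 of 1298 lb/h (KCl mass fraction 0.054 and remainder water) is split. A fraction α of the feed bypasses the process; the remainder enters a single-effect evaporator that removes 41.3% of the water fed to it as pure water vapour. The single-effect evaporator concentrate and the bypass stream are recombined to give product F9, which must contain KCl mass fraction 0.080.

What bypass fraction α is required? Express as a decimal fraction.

All 1298×0.054 = 70.092 lb/h of KCl reaches F9, so F9 = 70.092/0.080 = 876.15 lb/h and vapour = 421.85 lb/h.
The evaporator receives (1−α)·1298 of feed at 0.946 water and removes 0.413 of that water:
0.413×0.946×(1−α)×1298 = 421.85
(1−α) = 421.85/507.13 = 0.8318;  α = 0.1682.

0.168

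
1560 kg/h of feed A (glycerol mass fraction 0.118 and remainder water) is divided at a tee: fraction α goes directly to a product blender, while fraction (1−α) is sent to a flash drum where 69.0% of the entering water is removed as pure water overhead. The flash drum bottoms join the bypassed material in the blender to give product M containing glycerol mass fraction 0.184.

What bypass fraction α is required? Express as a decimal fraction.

All 1560×0.118 = 184.08 kg/h of glycerol reaches M, so M = 184.08/0.184 = 1000.4 kg/h and vapour = 559.57 kg/h.
The evaporator receives (1−α)·1560 of feed at 0.882 water and removes 0.690 of that water:
0.690×0.882×(1−α)×1560 = 559.57
(1−α) = 559.57/949.38 = 0.5894;  α = 0.4106.

0.411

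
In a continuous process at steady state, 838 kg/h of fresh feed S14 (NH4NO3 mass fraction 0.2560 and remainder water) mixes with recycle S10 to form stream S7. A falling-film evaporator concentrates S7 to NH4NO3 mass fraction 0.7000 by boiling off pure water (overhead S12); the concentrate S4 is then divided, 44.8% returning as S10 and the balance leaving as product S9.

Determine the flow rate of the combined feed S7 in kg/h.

Overall NH4NO3 balance (none leaves overhead): NH4NO3 in fresh feed = NH4NO3 in product, i.e. 838×0.256 = (1−0.448)·S4·0.700.
S4 = 214.53/(0.700×0.552) = 555.2 kg/h.
Recycle S10 = 0.448×555.2 = 248.73 kg/h.
Combined feed S7 = 838 + 248.73 = 1086.7 kg/h.

1087 kg/h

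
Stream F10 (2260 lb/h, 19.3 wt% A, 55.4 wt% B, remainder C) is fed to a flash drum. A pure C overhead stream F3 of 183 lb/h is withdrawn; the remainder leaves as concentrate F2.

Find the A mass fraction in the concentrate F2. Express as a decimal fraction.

0.210

A is not removed: 2260×0.193 = 436.18 lb/h of A enters F2.
Concentrate = 2260 − 183 = 2077 lb/h.
Mass fraction = 436.18/2077 = 0.210.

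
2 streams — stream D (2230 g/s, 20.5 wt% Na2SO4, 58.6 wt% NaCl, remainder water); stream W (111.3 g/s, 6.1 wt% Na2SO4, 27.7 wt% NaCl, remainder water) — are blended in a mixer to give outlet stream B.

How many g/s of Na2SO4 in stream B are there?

Na2SO4 out = Na2SO4 in = 2230×0.205 + 111.3×0.061 = 463.94 g/s.

463.9 g/s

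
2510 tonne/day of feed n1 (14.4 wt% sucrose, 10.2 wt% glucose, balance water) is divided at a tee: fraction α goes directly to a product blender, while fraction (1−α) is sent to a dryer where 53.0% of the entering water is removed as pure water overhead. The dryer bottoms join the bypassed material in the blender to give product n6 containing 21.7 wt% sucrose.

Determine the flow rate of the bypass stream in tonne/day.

397 tonne/day

All 2510×0.144 = 361.44 tonne/day of sucrose reaches n6, so n6 = 361.44/0.217 = 1665.6 tonne/day and vapour = 844.38 tonne/day.
The evaporator receives (1−α)·2510 of feed at 0.754 water and removes 0.530 of that water:
0.530×0.754×(1−α)×2510 = 844.38
(1−α) = 844.38/1003 = 0.8418;  α = 0.1582.
Bypass flow = 0.1582×2510 = 397.05 tonne/day.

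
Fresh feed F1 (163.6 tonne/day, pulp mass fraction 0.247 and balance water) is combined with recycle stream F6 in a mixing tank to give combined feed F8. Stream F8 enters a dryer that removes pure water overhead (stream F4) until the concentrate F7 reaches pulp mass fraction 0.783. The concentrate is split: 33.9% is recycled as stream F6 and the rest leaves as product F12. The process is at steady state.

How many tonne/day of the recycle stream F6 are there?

26.47 tonne/day

Overall pulp balance (none leaves overhead): pulp in fresh feed = pulp in product, i.e. 163.6×0.247 = (1−0.339)·F7·0.783.
F7 = 40.409/(0.783×0.661) = 78.076 tonne/day.
Recycle F6 = 0.339×78.076 = 26.468 tonne/day.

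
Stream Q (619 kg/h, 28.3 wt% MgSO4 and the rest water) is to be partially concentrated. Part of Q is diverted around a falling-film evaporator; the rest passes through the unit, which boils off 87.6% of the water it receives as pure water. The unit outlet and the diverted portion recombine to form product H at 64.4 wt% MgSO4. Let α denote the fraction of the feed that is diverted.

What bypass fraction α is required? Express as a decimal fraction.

0.108

All 619×0.283 = 175.18 kg/h of MgSO4 reaches H, so H = 175.18/0.644 = 272.01 kg/h and vapour = 346.99 kg/h.
The evaporator receives (1−α)·619 of feed at 0.717 water and removes 0.876 of that water:
0.876×0.717×(1−α)×619 = 346.99
(1−α) = 346.99/388.79 = 0.8925;  α = 0.1075.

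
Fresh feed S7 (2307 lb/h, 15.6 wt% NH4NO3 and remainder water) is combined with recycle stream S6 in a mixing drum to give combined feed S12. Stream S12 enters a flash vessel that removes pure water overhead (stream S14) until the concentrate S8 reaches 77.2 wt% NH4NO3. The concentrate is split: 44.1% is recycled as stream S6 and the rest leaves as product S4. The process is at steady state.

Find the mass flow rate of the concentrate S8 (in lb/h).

834 lb/h

Overall NH4NO3 balance (none leaves overhead): NH4NO3 in fresh feed = NH4NO3 in product, i.e. 2307×0.156 = (1−0.441)·S8·0.772.
S8 = 359.89/(0.772×0.559) = 833.96 lb/h.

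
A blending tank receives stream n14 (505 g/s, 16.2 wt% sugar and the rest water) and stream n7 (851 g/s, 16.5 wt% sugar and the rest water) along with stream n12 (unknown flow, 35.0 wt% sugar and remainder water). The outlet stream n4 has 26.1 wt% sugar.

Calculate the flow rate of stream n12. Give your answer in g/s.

Let n12 be the unknown flow. Total out = 1356 + n12.
sugar balance: 222.23 + 0.350·n12 = 0.261·(1356 + n12)
(0.350 − 0.261)·n12 = 0.261×1356 − 222.23 = 131.69
n12 = 131.69 / 0.089 = 1479.7 g/s

1480 g/s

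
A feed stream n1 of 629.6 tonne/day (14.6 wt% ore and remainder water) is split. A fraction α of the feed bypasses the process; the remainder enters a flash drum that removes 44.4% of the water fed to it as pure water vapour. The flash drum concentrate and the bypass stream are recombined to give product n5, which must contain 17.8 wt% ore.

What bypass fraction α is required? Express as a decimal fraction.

All 629.6×0.146 = 91.922 tonne/day of ore reaches n5, so n5 = 91.922/0.178 = 516.41 tonne/day and vapour = 113.19 tonne/day.
The evaporator receives (1−α)·629.6 of feed at 0.854 water and removes 0.444 of that water:
0.444×0.854×(1−α)×629.6 = 113.19
(1−α) = 113.19/238.73 = 0.4741;  α = 0.5259.

0.526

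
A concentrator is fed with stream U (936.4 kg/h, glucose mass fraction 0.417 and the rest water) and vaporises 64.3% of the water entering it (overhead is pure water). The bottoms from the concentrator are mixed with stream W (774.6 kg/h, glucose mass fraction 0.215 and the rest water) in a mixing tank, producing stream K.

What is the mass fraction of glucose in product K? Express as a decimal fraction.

Vapour removed = 0.643×0.583×936.4 = 351.03 kg/h; concentrate = 585.37 kg/h.
glucose reaching the mixer = 390.48 (from concentrate) + 774.6×0.215 = 557.02 kg/h.
Product flow = 585.37 + 774.6 = 1360 kg/h; glucose fraction = 0.410.

0.410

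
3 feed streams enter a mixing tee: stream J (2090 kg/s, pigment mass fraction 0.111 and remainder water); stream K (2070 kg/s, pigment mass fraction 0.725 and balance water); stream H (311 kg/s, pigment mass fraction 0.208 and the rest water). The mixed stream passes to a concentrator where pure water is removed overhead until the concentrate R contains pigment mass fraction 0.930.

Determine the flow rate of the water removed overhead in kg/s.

2538 kg/s

pigment entering = 2090×0.111 + 2070×0.725 + 311×0.208 = 1797.4 kg/s.
All pigment reports to R, so R = 1797.4/0.930 = 1932.7 kg/s.
Total feed = 4471 kg/s; overhead = 4471 − 1932.7 = 2538.3 kg/s.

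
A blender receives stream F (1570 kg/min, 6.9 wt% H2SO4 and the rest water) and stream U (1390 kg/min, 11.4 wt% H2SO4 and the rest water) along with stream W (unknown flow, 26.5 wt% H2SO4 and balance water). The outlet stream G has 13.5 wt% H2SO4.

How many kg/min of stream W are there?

Let W be the unknown flow. Total out = 2960 + W.
H2SO4 balance: 266.79 + 0.265·W = 0.135·(2960 + W)
(0.265 − 0.135)·W = 0.135×2960 − 266.79 = 132.81
W = 132.81 / 0.130 = 1021.6 kg/min

1022 kg/min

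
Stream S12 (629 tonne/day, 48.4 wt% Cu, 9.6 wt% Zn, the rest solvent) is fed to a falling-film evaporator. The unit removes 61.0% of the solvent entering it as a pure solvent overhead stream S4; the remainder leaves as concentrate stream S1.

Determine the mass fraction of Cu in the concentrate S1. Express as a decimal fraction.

Cu is not removed: 629×0.484 = 304.44 tonne/day of Cu enters S1.
solvent entering = 629×0.420 = 264.18 tonne/day; overhead removed = 0.610×264.18 = 161.15 tonne/day.
Concentrate = 629 − 161.15 = 467.85 tonne/day.
Mass fraction = 304.44/467.85 = 0.651.

0.651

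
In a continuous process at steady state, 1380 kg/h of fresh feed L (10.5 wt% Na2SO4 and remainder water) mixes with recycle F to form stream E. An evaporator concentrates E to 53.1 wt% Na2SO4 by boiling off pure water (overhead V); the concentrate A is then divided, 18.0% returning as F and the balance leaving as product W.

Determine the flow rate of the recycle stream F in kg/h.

Overall Na2SO4 balance (none leaves overhead): Na2SO4 in fresh feed = Na2SO4 in product, i.e. 1380×0.105 = (1−0.180)·A·0.531.
A = 144.9/(0.531×0.820) = 332.78 kg/h.
Recycle F = 0.180×332.78 = 59.901 kg/h.

59.9 kg/h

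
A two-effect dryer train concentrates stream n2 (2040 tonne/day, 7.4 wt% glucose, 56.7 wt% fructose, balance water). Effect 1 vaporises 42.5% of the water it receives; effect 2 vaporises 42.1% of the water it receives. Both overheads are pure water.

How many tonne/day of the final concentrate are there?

1551 tonne/day

water in feed = 2040×0.359 = 732.36 tonne/day.
After stage 1: water left = (1−0.425)×732.36 = 421.11; stream total = 1728.7 tonne/day.
After stage 2: water left = (1−0.421)×421.11 = 243.82; final concentrate = 1551.5 tonne/day.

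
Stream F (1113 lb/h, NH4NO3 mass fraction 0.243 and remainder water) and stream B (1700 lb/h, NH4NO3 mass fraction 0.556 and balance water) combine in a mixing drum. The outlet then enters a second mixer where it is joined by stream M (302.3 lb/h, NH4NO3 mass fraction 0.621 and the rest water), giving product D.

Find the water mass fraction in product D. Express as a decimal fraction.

0.550

Overall, product flow = 3115.3 lb/h.
water in = 1113×0.757 + 1700×0.444 + 302.3×0.379 = 1711.9 lb/h.
water fraction in D = 0.550.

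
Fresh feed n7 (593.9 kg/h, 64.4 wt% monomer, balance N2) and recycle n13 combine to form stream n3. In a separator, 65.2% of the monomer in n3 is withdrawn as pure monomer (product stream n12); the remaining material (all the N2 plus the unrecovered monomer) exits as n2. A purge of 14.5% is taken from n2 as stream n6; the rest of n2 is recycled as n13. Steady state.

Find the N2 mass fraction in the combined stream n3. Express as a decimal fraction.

0.7281

N2 enters only via n7 and leaves only via the purge: 593.9×0.356 = 0.145×(N2 in n2), and the separator passes all N2, so N2 in n3 = N2 in n2 = 1458.1 kg/h.
monomer in n3: m_A = 593.9×0.644 + (1−0.145)·(1−0.652)·m_A, so m_A = 382.47/0.7025 = 544.47 kg/h.
n3 = 544.47 + 1458.1 = 2002.6 kg/h.
N2 fraction in n3 = 1458.1/2002.6 = 0.7281.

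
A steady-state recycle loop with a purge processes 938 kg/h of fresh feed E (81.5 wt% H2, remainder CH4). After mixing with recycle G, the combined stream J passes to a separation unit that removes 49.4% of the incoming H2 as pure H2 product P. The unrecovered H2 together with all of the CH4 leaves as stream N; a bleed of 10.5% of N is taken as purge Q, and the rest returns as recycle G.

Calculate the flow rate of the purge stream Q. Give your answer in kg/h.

247.8 kg/h

CH4 enters only via E and leaves only via the purge: 938×0.185 = 0.105×(CH4 in N), and the separation unit passes all CH4, so CH4 in J = CH4 in N = 1652.7 kg/h.
H2 in J: m_A = 938×0.815 + (1−0.105)·(1−0.494)·m_A, so m_A = 764.47/0.5471 = 1397.2 kg/h.
N = (1−0.494)×1397.2 + 1652.7 = 2359.7 kg/h.
Purge Q = 0.105×2359.7 = 247.77 kg/h.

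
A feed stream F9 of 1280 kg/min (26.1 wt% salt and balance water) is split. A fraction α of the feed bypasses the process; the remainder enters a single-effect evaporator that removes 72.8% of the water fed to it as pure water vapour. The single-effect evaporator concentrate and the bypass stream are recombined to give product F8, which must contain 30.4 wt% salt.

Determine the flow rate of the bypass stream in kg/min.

All 1280×0.261 = 334.08 kg/min of salt reaches F8, so F8 = 334.08/0.304 = 1098.9 kg/min and vapour = 181.05 kg/min.
The evaporator receives (1−α)·1280 of feed at 0.739 water and removes 0.728 of that water:
0.728×0.739×(1−α)×1280 = 181.05
(1−α) = 181.05/688.63 = 0.2629;  α = 0.7371.
Bypass flow = 0.7371×1280 = 943.47 kg/min.

943.5 kg/min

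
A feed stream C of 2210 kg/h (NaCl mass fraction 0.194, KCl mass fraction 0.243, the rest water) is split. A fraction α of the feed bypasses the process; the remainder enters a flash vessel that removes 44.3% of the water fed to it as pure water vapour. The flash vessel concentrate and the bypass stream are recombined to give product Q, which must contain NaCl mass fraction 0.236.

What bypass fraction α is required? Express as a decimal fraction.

All 2210×0.194 = 428.74 kg/h of NaCl reaches Q, so Q = 428.74/0.236 = 1816.7 kg/h and vapour = 393.31 kg/h.
The evaporator receives (1−α)·2210 of feed at 0.563 water and removes 0.443 of that water:
0.443×0.563×(1−α)×2210 = 393.31
(1−α) = 393.31/551.19 = 0.7136;  α = 0.2864.

0.286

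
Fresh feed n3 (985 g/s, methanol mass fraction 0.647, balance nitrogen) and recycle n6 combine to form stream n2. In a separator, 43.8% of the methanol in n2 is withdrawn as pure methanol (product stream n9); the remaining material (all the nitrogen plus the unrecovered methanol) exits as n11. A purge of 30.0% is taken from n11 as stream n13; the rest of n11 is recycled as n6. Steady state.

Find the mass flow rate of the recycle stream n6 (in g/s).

1225 g/s

nitrogen enters only via n3 and leaves only via the purge: 985×0.353 = 0.300×(nitrogen in n11), and the separator passes all nitrogen, so nitrogen in n2 = nitrogen in n11 = 1159 g/s.
methanol in n2: m_A = 985×0.647 + (1−0.300)·(1−0.438)·m_A, so m_A = 637.3/0.6066 = 1050.6 g/s.
n11 = (1−0.438)×1050.6 + 1159 = 1749.5 g/s.
Recycle n6 = (1−0.300)×1749.5 = 1224.6 g/s.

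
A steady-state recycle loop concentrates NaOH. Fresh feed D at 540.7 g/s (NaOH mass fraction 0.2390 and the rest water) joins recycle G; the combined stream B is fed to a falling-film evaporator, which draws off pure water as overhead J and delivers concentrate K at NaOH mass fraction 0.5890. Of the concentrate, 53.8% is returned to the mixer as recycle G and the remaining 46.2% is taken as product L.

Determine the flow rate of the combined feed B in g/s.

796.2 g/s

Overall NaOH balance (none leaves overhead): NaOH in fresh feed = NaOH in product, i.e. 540.7×0.239 = (1−0.538)·K·0.589.
K = 129.23/(0.589×0.462) = 474.89 g/s.
Recycle G = 0.538×474.89 = 255.49 g/s.
Combined feed B = 540.7 + 255.49 = 796.19 g/s.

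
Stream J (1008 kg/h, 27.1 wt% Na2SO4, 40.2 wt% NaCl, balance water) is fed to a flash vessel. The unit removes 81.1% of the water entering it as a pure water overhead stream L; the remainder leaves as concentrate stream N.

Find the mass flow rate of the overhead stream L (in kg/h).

water entering = 1008×0.327 = 329.62 kg/h; overhead removed = 0.811×329.62 = 267.32 kg/h.

267.3 kg/h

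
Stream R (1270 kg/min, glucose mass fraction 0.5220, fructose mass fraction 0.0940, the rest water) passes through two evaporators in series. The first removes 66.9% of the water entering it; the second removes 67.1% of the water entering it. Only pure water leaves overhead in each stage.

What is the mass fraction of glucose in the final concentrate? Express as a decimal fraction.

0.7935

water in feed = 1270×0.384 = 487.68 kg/min.
After stage 1: water left = (1−0.669)×487.68 = 161.42; stream total = 943.74 kg/min.
After stage 2: water left = (1−0.671)×161.42 = 53.108; final concentrate = 835.43 kg/min.
glucose fraction = 662.94/835.43 = 0.7935.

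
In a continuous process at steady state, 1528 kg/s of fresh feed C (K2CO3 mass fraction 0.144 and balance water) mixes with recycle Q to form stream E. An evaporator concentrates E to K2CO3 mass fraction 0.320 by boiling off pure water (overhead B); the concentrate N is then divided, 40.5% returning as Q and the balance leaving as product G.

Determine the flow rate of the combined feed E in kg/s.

Overall K2CO3 balance (none leaves overhead): K2CO3 in fresh feed = K2CO3 in product, i.e. 1528×0.144 = (1−0.405)·N·0.320.
N = 220.03/(0.320×0.595) = 1155.6 kg/s.
Recycle Q = 0.405×1155.6 = 468.03 kg/s.
Combined feed E = 1528 + 468.03 = 1996 kg/s.

1996 kg/s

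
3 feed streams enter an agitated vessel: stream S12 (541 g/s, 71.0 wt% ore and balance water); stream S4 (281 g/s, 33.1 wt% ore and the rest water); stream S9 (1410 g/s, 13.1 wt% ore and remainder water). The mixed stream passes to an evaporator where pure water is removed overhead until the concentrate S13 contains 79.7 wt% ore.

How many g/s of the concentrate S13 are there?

830.4 g/s

ore entering = 541×0.710 + 281×0.331 + 1410×0.131 = 661.83 g/s.
All ore reports to S13, so S13 = 661.83/0.797 = 830.4 g/s.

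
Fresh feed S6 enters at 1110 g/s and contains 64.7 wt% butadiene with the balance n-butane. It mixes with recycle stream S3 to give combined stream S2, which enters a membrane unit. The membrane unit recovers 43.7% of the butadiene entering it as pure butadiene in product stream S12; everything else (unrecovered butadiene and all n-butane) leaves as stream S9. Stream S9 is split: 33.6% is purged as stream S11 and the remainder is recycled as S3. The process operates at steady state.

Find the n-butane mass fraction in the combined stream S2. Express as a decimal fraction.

0.504

n-butane enters only via S6 and leaves only via the purge: 1110×0.353 = 0.336×(n-butane in S9), and the membrane unit passes all n-butane, so n-butane in S2 = n-butane in S9 = 1166.2 g/s.
butadiene in S2: m_A = 1110×0.647 + (1−0.336)·(1−0.437)·m_A, so m_A = 718.17/0.6262 = 1146.9 g/s.
S2 = 1146.9 + 1166.2 = 2313.1 g/s.
n-butane fraction in S2 = 1166.2/2313.1 = 0.504.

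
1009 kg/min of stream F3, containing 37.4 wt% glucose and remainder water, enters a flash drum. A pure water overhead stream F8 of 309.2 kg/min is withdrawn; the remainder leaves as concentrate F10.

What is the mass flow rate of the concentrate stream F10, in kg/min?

699.8 kg/min

Concentrate = 1009 − 309.2 = 699.8 kg/min.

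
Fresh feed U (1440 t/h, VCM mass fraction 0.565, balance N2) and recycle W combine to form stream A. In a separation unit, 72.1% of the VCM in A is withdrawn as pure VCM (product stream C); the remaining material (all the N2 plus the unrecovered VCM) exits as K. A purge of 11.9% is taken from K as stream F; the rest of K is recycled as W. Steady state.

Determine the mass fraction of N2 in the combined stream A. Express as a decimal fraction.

N2 enters only via U and leaves only via the purge: 1440×0.435 = 0.119×(N2 in K), and the separation unit passes all N2, so N2 in A = N2 in K = 5263.9 t/h.
VCM in A: m_A = 1440×0.565 + (1−0.119)·(1−0.721)·m_A, so m_A = 813.6/0.7542 = 1078.8 t/h.
A = 1078.8 + 5263.9 = 6342.6 t/h.
N2 fraction in A = 5263.9/6342.6 = 0.830.

0.830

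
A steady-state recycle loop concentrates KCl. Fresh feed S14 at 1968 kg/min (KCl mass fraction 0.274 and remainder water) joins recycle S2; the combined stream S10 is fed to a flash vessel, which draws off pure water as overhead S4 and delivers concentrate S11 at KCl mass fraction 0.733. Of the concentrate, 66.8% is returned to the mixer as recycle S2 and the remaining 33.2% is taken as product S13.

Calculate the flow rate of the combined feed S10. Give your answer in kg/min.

Overall KCl balance (none leaves overhead): KCl in fresh feed = KCl in product, i.e. 1968×0.274 = (1−0.668)·S11·0.733.
S11 = 539.23/(0.733×0.332) = 2215.8 kg/min.
Recycle S2 = 0.668×2215.8 = 1480.2 kg/min.
Combined feed S10 = 1968 + 1480.2 = 3448.2 kg/min.

3448 kg/min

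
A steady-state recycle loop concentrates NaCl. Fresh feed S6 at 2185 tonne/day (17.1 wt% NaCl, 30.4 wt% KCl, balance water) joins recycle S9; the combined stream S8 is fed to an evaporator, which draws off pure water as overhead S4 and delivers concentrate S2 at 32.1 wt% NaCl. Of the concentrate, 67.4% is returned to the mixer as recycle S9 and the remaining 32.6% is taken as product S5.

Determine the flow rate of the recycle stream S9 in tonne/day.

Overall NaCl balance (none leaves overhead): NaCl in fresh feed = NaCl in product, i.e. 2185×0.171 = (1−0.674)·S2·0.321.
S2 = 373.64/(0.321×0.326) = 3570.5 tonne/day.
Recycle S9 = 0.674×3570.5 = 2406.5 tonne/day.

2406 tonne/day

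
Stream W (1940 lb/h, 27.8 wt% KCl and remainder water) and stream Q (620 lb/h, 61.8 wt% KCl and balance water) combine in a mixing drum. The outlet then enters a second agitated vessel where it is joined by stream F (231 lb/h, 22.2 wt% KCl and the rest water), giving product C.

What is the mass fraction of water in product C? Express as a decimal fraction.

Overall, product flow = 2791 lb/h.
water in = 1940×0.722 + 620×0.382 + 231×0.778 = 1817.2 lb/h.
water fraction in C = 0.651.

0.651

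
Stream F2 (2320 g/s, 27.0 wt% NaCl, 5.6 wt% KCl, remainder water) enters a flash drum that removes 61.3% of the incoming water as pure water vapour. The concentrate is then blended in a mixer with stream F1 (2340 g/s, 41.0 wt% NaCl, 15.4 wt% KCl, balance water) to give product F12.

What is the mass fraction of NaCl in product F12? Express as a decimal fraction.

Vapour removed = 0.613×0.674×2320 = 958.54 g/s; concentrate = 1361.5 g/s.
NaCl reaching the mixer = 626.4 (from concentrate) + 2340×0.410 = 1585.8 g/s.
Product flow = 1361.5 + 2340 = 3701.5 g/s; NaCl fraction = 0.428.

0.428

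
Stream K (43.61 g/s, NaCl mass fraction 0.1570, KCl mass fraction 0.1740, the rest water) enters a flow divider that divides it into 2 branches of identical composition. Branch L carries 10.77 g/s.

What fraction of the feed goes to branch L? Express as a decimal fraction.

Fraction to L = 10.77/43.61 = 0.2470.

0.247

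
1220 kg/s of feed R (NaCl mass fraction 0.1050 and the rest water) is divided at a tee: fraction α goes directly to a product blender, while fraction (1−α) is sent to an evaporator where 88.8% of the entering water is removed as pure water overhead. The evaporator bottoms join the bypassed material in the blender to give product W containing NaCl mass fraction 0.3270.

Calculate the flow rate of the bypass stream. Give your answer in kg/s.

All 1220×0.105 = 128.1 kg/s of NaCl reaches W, so W = 128.1/0.327 = 391.74 kg/s and vapour = 828.26 kg/s.
The evaporator receives (1−α)·1220 of feed at 0.895 water and removes 0.888 of that water:
0.888×0.895×(1−α)×1220 = 828.26
(1−α) = 828.26/969.61 = 0.8542;  α = 0.1458.
Bypass flow = 0.1458×1220 = 177.85 kg/s.

177.9 kg/s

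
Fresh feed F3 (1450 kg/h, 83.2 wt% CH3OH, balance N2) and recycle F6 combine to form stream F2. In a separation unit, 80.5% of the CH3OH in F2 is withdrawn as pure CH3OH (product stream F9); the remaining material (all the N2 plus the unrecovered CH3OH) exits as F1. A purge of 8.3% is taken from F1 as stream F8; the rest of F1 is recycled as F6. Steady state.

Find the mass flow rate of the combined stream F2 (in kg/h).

N2 enters only via F3 and leaves only via the purge: 1450×0.168 = 0.083×(N2 in F1), and the separation unit passes all N2, so N2 in F2 = N2 in F1 = 2934.9 kg/h.
CH3OH in F2: m_A = 1450×0.832 + (1−0.083)·(1−0.805)·m_A, so m_A = 1206.4/0.8212 = 1469.1 kg/h.
F2 = 1469.1 + 2934.9 = 4404 kg/h.

4404 kg/h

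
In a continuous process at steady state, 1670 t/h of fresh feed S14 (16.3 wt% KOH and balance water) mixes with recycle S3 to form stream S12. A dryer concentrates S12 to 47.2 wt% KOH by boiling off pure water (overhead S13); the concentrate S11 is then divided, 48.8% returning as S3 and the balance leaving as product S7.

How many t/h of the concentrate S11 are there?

1126 t/h

Overall KOH balance (none leaves overhead): KOH in fresh feed = KOH in product, i.e. 1670×0.163 = (1−0.488)·S11·0.472.
S11 = 272.21/(0.472×0.512) = 1126.4 t/h.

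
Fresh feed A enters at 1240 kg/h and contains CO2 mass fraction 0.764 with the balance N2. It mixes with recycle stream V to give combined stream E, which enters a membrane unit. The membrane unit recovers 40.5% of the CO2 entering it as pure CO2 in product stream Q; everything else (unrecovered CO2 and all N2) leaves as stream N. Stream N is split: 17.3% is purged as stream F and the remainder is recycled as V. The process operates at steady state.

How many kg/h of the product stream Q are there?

CO2 in E: m_A = 1240×0.764 + (1−0.173)·(1−0.405)·m_A, so m_A = 947.36/0.5079 = 1865.1 kg/h.
Product Q = 0.405×1865.1 = 755.37 kg/h.

755.4 kg/h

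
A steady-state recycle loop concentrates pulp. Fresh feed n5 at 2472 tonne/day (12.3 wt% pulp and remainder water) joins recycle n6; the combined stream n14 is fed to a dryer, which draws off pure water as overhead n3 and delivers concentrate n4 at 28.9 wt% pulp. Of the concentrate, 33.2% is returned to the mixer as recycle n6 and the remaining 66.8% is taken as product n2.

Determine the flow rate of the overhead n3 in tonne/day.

Overall pulp balance (none leaves overhead): pulp in fresh feed = pulp in product, i.e. 2472×0.123 = (1−0.332)·n4·0.289.
n4 = 304.06/(0.289×0.668) = 1575 tonne/day.
Recycle n6 = 0.332×1575 = 522.9 tonne/day.
Combined feed n14 = 2472 + 522.9 = 2994.9 tonne/day.
Overhead n3 = n14 − n4 = 2994.9 − 1575 = 1419.9 tonne/day.

1420 tonne/day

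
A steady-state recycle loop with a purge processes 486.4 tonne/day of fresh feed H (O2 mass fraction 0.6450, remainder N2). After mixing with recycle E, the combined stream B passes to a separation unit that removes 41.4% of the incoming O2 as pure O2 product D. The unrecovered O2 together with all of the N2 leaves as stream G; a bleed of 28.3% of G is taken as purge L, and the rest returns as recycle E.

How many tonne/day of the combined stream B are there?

N2 enters only via H and leaves only via the purge: 486.4×0.355 = 0.283×(N2 in G), and the separation unit passes all N2, so N2 in B = N2 in G = 610.15 tonne/day.
O2 in B: m_A = 486.4×0.645 + (1−0.283)·(1−0.414)·m_A, so m_A = 313.73/0.5798 = 541.06 tonne/day.
B = 541.06 + 610.15 = 1151.2 tonne/day.

1151 tonne/day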